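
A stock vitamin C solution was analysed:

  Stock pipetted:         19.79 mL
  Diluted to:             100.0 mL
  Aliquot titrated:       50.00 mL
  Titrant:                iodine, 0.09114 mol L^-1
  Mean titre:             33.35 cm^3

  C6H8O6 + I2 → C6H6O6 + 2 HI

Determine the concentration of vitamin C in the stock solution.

0.3072 mol/L

n(I2) = 0.03335 × 0.09114 = 3.040 × 10^-3 mol
n(C6H8O6) in the aliquot = 3.040 × 10^-3 mol (1:1 ratio)
[C6H8O6]_dilute = 3.040 × 10^-3 / 0.05000 = 0.06079 mol/L
Dilution factor = 100.0 / 19.79 = 5.053
[C6H8O6]_stock = 0.06079 × 5.053 = 0.3072 mol/L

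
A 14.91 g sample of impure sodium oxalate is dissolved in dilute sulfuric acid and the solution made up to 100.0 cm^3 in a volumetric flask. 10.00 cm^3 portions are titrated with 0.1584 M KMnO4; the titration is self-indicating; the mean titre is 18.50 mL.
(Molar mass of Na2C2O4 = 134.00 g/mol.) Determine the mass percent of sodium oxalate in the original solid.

65.84 %

2 MnO4^- + 5 C2O4^2- + 16 H^+ → 2 Mn^2+ + 10 CO2 + 8 H2O
n(KMnO4) per titration = 0.01850 × 0.1584 = 2.930 × 10^-3 mol
From the 5:2 ratio, n(Na2C2O4) in each aliquot = 5/2 × 2.930 × 10^-3 = 7.326 × 10^-3 mol
n(Na2C2O4) in the whole flask = 7.326 × 10^-3 × 100.0/10.00 = 0.07326 mol
mass of Na2C2O4 = 0.07326 × 134.00 = 9.817 g
% Na2C2O4 = 9.817 / 14.91 × 100 = 65.84 %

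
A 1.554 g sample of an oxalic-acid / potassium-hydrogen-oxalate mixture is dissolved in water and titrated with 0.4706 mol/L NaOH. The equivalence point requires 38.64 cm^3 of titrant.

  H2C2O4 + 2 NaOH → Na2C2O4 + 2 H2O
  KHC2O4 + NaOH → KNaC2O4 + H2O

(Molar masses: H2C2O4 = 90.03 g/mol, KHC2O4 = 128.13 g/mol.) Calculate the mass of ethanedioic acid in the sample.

n(NaOH) = 0.03864 × 0.4706 = 0.01818 mol
Let x = n(H2C2O4), y = n(KHC2O4).
Titrant: 2x + 1y = 0.01818;  mass: 90.03x + 128.13y = 1.554
Solving, x = 4.668 × 10^-3 mol, y = 8.849 × 10^-3 mol
mass of H2C2O4 = 4.668 × 10^-3 × 90.03 = 0.4202 g

0.4202 g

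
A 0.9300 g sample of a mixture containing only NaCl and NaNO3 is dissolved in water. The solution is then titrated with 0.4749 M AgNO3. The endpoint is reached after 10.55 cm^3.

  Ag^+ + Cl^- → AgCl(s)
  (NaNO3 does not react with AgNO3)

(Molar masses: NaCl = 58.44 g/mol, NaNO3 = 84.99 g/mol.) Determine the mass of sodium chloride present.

n(AgNO3) = 0.01055 × 0.4749 = 5.010 × 10^-3 mol
Let x = n(NaCl), y = n(NaNO3).
Titrant: 1x = 5.010 × 10^-3;  mass: 58.44x + 84.99y = 0.9300
Solving, x = 5.010 × 10^-3 mol, y = 7.497 × 10^-3 mol
mass of NaCl = 5.010 × 10^-3 × 58.44 = 0.2928 g

0.2928 g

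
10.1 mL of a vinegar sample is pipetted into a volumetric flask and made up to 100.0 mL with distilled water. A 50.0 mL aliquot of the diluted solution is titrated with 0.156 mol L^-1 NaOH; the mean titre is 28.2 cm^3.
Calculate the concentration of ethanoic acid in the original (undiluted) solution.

0.871 mol/L

CH3COOH + NaOH → CH3COONa + H2O
n(NaOH) = 0.0282 × 0.156 = 4.40 × 10^-3 mol
n(CH3COOH) in the aliquot = 4.40 × 10^-3 mol (1:1 ratio)
[CH3COOH]_dilute = 4.40 × 10^-3 / 0.0500 = 0.0880 mol/L
Dilution factor = 100.0 / 10.1 = 9.901
[CH3COOH]_stock = 0.0880 × 9.901 = 0.871 mol/L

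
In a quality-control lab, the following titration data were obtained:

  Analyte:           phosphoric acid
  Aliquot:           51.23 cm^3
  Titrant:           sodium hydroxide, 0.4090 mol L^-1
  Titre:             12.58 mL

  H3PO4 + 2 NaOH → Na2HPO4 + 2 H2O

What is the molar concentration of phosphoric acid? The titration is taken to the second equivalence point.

0.05022 mol/L

n(NaOH) = 0.01258 L × 0.4090 mol/L = 5.145 × 10^-3 mol
From the 1:2 mole ratio, n(H3PO4) = 1/2 × 5.145 × 10^-3 = 2.573 × 10^-3 mol
[H3PO4] = 2.573 × 10^-3 mol / 0.05123 L = 0.05022 mol/L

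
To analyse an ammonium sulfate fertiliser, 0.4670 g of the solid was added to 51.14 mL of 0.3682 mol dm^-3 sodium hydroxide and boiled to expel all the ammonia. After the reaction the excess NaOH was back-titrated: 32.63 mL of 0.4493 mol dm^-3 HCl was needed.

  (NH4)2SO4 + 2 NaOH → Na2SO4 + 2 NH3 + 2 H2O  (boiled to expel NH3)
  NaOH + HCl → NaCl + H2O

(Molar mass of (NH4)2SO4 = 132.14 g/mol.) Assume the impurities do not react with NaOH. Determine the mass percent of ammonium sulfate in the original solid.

n(NaOH) added = 0.05114 × 0.3682 = 0.01883 mol
n(HCl) used in back-titration = 0.03263 × 0.4493 = 0.01466 mol
n(NaOH) left over = 0.01466 mol (1:1 ratio)
n(NaOH) consumed by analyte = 0.01883 − 0.01466 = 4.169 × 10^-3 mol
From the 1:2 ratio, n((NH4)2SO4) = 1/2 × 4.169 × 10^-3 = 2.085 × 10^-3 mol
mass of (NH4)2SO4 = 2.085 × 10^-3 × 132.14 = 0.2755 g
% (NH4)2SO4 = 0.2755 / 0.4670 × 100 = 58.98 %

58.98 %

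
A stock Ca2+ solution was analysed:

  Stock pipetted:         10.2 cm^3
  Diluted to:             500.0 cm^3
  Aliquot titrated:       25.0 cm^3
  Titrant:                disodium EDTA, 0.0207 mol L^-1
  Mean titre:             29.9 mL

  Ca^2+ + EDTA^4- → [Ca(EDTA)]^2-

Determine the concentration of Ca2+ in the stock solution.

n(EDTA) = 0.0299 × 0.0207 = 6.19 × 10^-4 mol
n(Ca2+) in the aliquot = 6.19 × 10^-4 mol (1:1 ratio)
[Ca2+]_dilute = 6.19 × 10^-4 / 0.0250 = 0.0248 mol/L
Dilution factor = 500.0 / 10.2 = 49.02
[Ca2+]_stock = 0.0248 × 49.02 = 1.21 mol/L

1.21 mol/L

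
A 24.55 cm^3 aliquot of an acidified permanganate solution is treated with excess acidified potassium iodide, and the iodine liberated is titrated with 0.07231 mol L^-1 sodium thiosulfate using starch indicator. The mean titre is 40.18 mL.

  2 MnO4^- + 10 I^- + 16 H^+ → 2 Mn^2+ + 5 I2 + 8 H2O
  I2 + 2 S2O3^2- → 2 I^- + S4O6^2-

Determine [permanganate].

n(S2O3^2-) = 0.04018 × 0.07231 = 2.905 × 10^-3 mol
n(I2) = n(S2O3^2-)/2 = 1.453 × 10^-3 mol
From the 2:5 ratio, n(MnO4^-) in the aliquot = 2/5 × 1.453 × 10^-3 = 5.811 × 10^-4 mol
[MnO4^-] = 5.811 × 10^-4 / 0.02455 = 0.02367 mol/L

0.02367 mol/L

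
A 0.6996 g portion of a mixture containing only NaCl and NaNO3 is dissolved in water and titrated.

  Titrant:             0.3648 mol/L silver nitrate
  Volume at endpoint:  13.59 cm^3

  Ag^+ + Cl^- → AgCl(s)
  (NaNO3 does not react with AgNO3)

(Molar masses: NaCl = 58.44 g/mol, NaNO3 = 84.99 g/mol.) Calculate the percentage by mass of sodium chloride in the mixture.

n(AgNO3) = 0.01359 × 0.3648 = 4.958 × 10^-3 mol
Let x = n(NaCl), y = n(NaNO3).
Titrant: 1x = 4.958 × 10^-3;  mass: 58.44x + 84.99y = 0.6996
Solving, x = 4.958 × 10^-3 mol, y = 4.823 × 10^-3 mol
mass of NaCl = 4.958 × 10^-3 × 58.44 = 0.2897 g
% NaCl = 0.2897 / 0.6996 × 100 = 41.41 %

41.41 %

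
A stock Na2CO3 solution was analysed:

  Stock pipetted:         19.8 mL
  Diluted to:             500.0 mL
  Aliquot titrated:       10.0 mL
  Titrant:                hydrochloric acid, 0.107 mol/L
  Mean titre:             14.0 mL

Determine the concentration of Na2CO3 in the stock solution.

Na2CO3 + 2 HCl → 2 NaCl + H2O + CO2
n(HCl) = 0.0140 × 0.107 = 1.50 × 10^-3 mol
From the 1:2 ratio, n(Na2CO3) in the aliquot = 1/2 × 1.50 × 10^-3 = 7.49 × 10^-4 mol
[Na2CO3]_dilute = 7.49 × 10^-4 / 0.0100 = 0.0749 mol/L
Dilution factor = 500.0 / 19.8 = 25.25
[Na2CO3]_stock = 0.0749 × 25.25 = 1.89 mol/L

1.89 mol/L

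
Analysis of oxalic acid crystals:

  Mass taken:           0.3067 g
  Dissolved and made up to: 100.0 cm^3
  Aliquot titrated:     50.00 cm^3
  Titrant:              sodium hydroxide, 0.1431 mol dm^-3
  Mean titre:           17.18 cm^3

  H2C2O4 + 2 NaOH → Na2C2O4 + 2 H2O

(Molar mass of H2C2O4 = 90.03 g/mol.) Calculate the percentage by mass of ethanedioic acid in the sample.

72.17 %

n(NaOH) per titration = 0.01718 × 0.1431 = 2.458 × 10^-3 mol
From the 1:2 ratio, n(H2C2O4) in each aliquot = 1/2 × 2.458 × 10^-3 = 1.229 × 10^-3 mol
n(H2C2O4) in the whole flask = 1.229 × 10^-3 × 100.0/50.00 = 2.458 × 10^-3 mol
mass of H2C2O4 = 2.458 × 10^-3 × 90.03 = 0.2213 g
% H2C2O4 = 0.2213 / 0.3067 × 100 = 72.17 %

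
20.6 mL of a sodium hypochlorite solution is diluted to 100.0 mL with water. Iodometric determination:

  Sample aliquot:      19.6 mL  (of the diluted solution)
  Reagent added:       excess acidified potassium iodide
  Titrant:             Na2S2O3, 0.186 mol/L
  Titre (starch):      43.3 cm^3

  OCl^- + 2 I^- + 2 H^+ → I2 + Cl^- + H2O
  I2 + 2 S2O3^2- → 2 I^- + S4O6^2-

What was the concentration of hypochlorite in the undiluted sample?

0.997 mol/L

n(S2O3^2-) = 0.0433 × 0.186 = 8.05 × 10^-3 mol
n(I2) = n(S2O3^2-)/2 = 4.03 × 10^-3 mol
n(OCl^-) in the aliquot = 4.03 × 10^-3 mol (1:1 ratio)
[OCl^-]_dilute = 4.03 × 10^-3 / 0.0196 = 0.205 mol/L
[OCl^-]_original = 0.205 × 100.0/20.6 = 0.997 mol/L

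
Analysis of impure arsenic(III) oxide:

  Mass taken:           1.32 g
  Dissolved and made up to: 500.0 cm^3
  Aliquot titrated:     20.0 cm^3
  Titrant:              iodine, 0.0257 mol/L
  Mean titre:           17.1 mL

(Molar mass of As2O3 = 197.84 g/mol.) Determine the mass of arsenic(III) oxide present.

As2O3 + 2 I2 + 2 H2O → As2O5 + 4 HI
n(I2) per titration = 0.0171 × 0.0257 = 4.39 × 10^-4 mol
From the 1:2 ratio, n(As2O3) in each aliquot = 1/2 × 4.39 × 10^-4 = 2.20 × 10^-4 mol
n(As2O3) in the whole flask = 2.20 × 10^-4 × 500.0/20.0 = 5.49 × 10^-3 mol
mass of As2O3 = 5.49 × 10^-3 × 197.84 = 1.09 g

1.09 g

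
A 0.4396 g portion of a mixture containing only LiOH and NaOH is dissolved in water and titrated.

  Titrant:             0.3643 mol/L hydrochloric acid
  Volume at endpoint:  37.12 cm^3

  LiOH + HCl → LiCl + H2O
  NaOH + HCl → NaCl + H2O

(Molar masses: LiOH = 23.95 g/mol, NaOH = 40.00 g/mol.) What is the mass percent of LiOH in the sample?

n(HCl) = 0.03712 × 0.3643 = 0.01352 mol
Let x = n(LiOH), y = n(NaOH).
Titrant: 1x + 1y = 0.01352;  mass: 23.95x + 40.00y = 0.4396
Solving, x = 6.312 × 10^-3 mol, y = 7.211 × 10^-3 mol
mass of LiOH = 6.312 × 10^-3 × 23.95 = 0.1512 g
% LiOH = 0.1512 / 0.4396 × 100 = 34.39 %

34.39 %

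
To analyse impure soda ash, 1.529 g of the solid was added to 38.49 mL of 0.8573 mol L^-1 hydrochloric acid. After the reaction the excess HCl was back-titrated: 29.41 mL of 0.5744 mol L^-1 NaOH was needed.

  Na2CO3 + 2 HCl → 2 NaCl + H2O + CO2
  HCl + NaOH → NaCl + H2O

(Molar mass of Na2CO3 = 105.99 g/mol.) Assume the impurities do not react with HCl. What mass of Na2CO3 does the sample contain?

0.8535 g

n(HCl) added = 0.03849 × 0.8573 = 0.03300 mol
n(NaOH) used in back-titration = 0.02941 × 0.5744 = 0.01689 mol
n(HCl) left over = 0.01689 mol (1:1 ratio)
n(HCl) consumed by analyte = 0.03300 − 0.01689 = 0.01610 mol
From the 1:2 ratio, n(Na2CO3) = 1/2 × 0.01610 = 8.052 × 10^-3 mol
mass of Na2CO3 = 8.052 × 10^-3 × 105.99 = 0.8535 g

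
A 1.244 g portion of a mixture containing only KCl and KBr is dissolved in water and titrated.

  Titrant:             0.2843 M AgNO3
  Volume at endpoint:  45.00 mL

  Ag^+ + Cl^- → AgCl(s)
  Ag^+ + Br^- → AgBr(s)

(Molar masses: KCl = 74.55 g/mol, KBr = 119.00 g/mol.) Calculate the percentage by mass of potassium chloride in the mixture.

37.54 %

n(AgNO3) = 0.04500 × 0.2843 = 0.01279 mol
Let x = n(KCl), y = n(KBr).
Titrant: 1x + 1y = 0.01279;  mass: 74.55x + 119.00y = 1.244
Solving, x = 6.264 × 10^-3 mol, y = 6.530 × 10^-3 mol
mass of KCl = 6.264 × 10^-3 × 74.55 = 0.4670 g
% KCl = 0.4670 / 1.244 × 100 = 37.54 %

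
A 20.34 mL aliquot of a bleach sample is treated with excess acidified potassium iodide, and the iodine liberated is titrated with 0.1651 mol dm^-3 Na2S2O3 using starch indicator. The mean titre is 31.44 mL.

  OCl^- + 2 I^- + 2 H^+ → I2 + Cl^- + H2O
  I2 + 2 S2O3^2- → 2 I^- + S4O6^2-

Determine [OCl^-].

n(S2O3^2-) = 0.03144 × 0.1651 = 5.191 × 10^-3 mol
n(I2) = n(S2O3^2-)/2 = 2.595 × 10^-3 mol
n(OCl^-) in the aliquot = 2.595 × 10^-3 mol (1:1 ratio)
[OCl^-] = 2.595 × 10^-3 / 0.02034 = 0.1276 mol/L

0.1276 mol/L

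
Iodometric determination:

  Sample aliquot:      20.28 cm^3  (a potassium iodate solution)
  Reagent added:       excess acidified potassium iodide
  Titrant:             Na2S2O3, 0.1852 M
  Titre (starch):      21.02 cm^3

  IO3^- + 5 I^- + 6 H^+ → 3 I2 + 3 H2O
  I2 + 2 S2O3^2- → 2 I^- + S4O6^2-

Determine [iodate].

0.03199 M

n(S2O3^2-) = 0.02102 × 0.1852 = 3.893 × 10^-3 mol
n(I2) = n(S2O3^2-)/2 = 1.946 × 10^-3 mol
From the 1:3 ratio, n(IO3^-) in the aliquot = 1/3 × 1.946 × 10^-3 = 6.488 × 10^-4 mol
[IO3^-] = 6.488 × 10^-4 / 0.02028 = 0.03199 mol/L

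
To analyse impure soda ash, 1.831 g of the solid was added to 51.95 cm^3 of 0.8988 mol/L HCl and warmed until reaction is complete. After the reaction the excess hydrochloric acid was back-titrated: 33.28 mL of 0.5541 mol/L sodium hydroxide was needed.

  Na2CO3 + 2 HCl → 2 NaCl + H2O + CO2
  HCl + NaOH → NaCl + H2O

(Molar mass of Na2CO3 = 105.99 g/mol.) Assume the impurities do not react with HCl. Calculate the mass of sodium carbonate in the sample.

n(HCl) added = 0.05195 × 0.8988 = 0.04669 mol
n(NaOH) used in back-titration = 0.03328 × 0.5541 = 0.01844 mol
n(HCl) left over = 0.01844 mol (1:1 ratio)
n(HCl) consumed by analyte = 0.04669 − 0.01844 = 0.02825 mol
From the 1:2 ratio, n(Na2CO3) = 1/2 × 0.02825 = 0.01413 mol
mass of Na2CO3 = 0.01413 × 105.99 = 1.497 g

1.497 g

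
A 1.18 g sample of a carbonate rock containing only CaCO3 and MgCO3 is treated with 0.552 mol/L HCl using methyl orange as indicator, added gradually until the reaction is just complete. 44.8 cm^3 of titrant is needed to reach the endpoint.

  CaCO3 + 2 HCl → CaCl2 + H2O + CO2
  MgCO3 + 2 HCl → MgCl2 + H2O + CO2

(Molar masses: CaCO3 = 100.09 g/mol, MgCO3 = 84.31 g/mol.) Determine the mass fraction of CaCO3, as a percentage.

73.9 %

n(HCl) = 0.0448 × 0.552 = 0.0247 mol
Let x = n(CaCO3), y = n(MgCO3).
Titrant: 2x + 2y = 0.0247;  mass: 100.09x + 84.31y = 1.18
Solving, x = 8.72 × 10^-3 mol, y = 3.65 × 10^-3 mol
mass of CaCO3 = 8.72 × 10^-3 × 100.09 = 0.872 g
% CaCO3 = 0.872 / 1.18 × 100 = 73.9 %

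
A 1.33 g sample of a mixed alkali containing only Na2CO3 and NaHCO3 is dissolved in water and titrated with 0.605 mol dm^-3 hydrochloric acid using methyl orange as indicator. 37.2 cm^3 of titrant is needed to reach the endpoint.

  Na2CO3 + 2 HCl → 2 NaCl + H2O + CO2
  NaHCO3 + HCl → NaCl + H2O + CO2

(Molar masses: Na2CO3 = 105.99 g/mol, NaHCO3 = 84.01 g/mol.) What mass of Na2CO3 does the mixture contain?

n(HCl) = 0.0372 × 0.605 = 0.0225 mol
Let x = n(Na2CO3), y = n(NaHCO3).
Titrant: 2x + 1y = 0.0225;  mass: 105.99x + 84.01y = 1.33
Solving, x = 9.04 × 10^-3 mol, y = 4.43 × 10^-3 mol
mass of Na2CO3 = 9.04 × 10^-3 × 105.99 = 0.958 g

0.958 g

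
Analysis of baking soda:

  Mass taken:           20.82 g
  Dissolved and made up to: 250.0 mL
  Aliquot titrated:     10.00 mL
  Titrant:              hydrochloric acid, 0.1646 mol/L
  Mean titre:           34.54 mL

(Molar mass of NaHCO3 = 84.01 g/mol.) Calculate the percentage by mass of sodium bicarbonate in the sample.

NaHCO3 + HCl → NaCl + H2O + CO2
n(HCl) per titration = 0.03454 × 0.1646 = 5.685 × 10^-3 mol
n(NaHCO3) in each aliquot = 5.685 × 10^-3 mol (1:1 ratio)
n(NaHCO3) in the whole flask = 5.685 × 10^-3 × 250.0/10.00 = 0.1421 mol
mass of NaHCO3 = 0.1421 × 84.01 = 11.94 g
% NaHCO3 = 11.94 / 20.82 × 100 = 57.35 %

57.35 %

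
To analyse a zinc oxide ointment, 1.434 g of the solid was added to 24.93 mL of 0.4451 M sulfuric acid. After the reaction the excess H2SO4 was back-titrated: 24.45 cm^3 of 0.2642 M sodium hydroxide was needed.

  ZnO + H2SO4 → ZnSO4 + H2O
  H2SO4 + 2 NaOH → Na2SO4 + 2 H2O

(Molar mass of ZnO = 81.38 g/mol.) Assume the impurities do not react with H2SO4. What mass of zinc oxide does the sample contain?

n(H2SO4) added = 0.02493 × 0.4451 = 0.01110 mol
n(NaOH) used in back-titration = 0.02445 × 0.2642 = 6.460 × 10^-3 mol
From the 1:2 ratio, n(H2SO4) left over = 1/2 × 6.460 × 10^-3 = 3.230 × 10^-3 mol
n(H2SO4) consumed by analyte = 0.01110 − 3.230 × 10^-3 = 7.866 × 10^-3 mol
n(ZnO) = 7.866 × 10^-3 mol (1:1 ratio)
mass of ZnO = 7.866 × 10^-3 × 81.38 = 0.6402 g

0.6402 g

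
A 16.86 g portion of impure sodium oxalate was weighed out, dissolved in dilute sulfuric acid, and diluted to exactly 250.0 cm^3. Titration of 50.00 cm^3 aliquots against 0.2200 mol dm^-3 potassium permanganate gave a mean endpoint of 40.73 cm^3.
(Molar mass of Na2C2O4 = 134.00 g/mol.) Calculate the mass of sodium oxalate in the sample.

15.01 g

2 MnO4^- + 5 C2O4^2- + 16 H^+ → 2 Mn^2+ + 10 CO2 + 8 H2O
n(KMnO4) per titration = 0.04073 × 0.2200 = 8.961 × 10^-3 mol
From the 5:2 ratio, n(Na2C2O4) in each aliquot = 5/2 × 8.961 × 10^-3 = 0.02240 mol
n(Na2C2O4) in the whole flask = 0.02240 × 250.0/50.00 = 0.1120 mol
mass of Na2C2O4 = 0.1120 × 134.00 = 15.01 g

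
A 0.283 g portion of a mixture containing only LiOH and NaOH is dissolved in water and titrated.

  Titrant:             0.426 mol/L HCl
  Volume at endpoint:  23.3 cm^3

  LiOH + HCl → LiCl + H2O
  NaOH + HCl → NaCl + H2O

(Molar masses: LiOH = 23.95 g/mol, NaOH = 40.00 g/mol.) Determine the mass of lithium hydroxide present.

n(HCl) = 0.0233 × 0.426 = 9.93 × 10^-3 mol
Let x = n(LiOH), y = n(NaOH).
Titrant: 1x + 1y = 9.93 × 10^-3;  mass: 23.95x + 40.00y = 0.283
Solving, x = 7.10 × 10^-3 mol, y = 2.82 × 10^-3 mol
mass of LiOH = 7.10 × 10^-3 × 23.95 = 0.170 g

0.170 g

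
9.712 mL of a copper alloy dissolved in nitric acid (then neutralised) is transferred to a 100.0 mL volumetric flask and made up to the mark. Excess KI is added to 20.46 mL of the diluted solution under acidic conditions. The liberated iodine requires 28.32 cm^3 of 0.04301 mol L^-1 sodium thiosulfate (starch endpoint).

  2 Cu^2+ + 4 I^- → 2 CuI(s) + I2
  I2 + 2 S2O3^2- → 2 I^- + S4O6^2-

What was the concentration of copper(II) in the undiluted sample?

n(S2O3^2-) = 0.02832 × 0.04301 = 1.218 × 10^-3 mol
n(I2) = n(S2O3^2-)/2 = 6.090 × 10^-4 mol
From the 2:1 ratio, n(Cu2+) in the aliquot = 2/1 × 6.090 × 10^-4 = 1.218 × 10^-3 mol
[Cu2+]_dilute = 1.218 × 10^-3 / 0.02046 = 0.05953 mol/L
[Cu2+]_original = 0.05953 × 100.0/9.712 = 0.6130 mol/L

0.6130 mol/L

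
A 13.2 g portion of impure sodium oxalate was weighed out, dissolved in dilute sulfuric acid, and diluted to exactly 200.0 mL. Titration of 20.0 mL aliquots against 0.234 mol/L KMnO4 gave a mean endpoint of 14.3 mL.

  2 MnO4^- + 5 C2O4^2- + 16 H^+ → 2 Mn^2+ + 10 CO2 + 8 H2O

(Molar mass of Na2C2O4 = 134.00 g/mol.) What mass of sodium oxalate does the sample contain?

n(KMnO4) per titration = 0.0143 × 0.234 = 3.35 × 10^-3 mol
From the 5:2 ratio, n(Na2C2O4) in each aliquot = 5/2 × 3.35 × 10^-3 = 8.37 × 10^-3 mol
n(Na2C2O4) in the whole flask = 8.37 × 10^-3 × 200.0/20.0 = 0.0837 mol
mass of Na2C2O4 = 0.0837 × 134.00 = 11.2 g

11.2 g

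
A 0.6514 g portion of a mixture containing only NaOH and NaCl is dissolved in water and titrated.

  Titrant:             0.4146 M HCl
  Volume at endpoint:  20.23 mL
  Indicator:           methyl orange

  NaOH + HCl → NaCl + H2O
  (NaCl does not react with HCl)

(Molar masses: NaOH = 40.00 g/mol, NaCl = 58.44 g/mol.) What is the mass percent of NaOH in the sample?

n(HCl) = 0.02023 × 0.4146 = 8.387 × 10^-3 mol
Let x = n(NaOH), y = n(NaCl).
Titrant: 1x = 8.387 × 10^-3;  mass: 40.00x + 58.44y = 0.6514
Solving, x = 8.387 × 10^-3 mol, y = 5.406 × 10^-3 mol
mass of NaOH = 8.387 × 10^-3 × 40.00 = 0.3355 g
% NaOH = 0.3355 / 0.6514 × 100 = 51.50 %

51.50 %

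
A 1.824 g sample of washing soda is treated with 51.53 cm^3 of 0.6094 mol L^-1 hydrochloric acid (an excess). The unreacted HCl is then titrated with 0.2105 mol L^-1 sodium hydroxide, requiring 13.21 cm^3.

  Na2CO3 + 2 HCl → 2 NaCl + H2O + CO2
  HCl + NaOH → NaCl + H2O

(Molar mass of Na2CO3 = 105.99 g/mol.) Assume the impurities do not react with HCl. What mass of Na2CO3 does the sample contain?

n(HCl) added = 0.05153 × 0.6094 = 0.03140 mol
n(NaOH) used in back-titration = 0.01321 × 0.2105 = 2.781 × 10^-3 mol
n(HCl) left over = 2.781 × 10^-3 mol (1:1 ratio)
n(HCl) consumed by analyte = 0.03140 − 2.781 × 10^-3 = 0.02862 mol
From the 1:2 ratio, n(Na2CO3) = 1/2 × 0.02862 = 0.01431 mol
mass of Na2CO3 = 0.01431 × 105.99 = 1.517 g

1.517 g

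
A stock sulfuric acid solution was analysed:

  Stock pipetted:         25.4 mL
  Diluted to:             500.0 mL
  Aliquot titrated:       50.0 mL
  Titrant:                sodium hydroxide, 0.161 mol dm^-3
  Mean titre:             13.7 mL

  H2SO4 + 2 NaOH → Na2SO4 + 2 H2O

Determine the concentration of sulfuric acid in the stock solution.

0.434 mol/L

n(NaOH) = 0.0137 × 0.161 = 2.21 × 10^-3 mol
From the 1:2 ratio, n(H2SO4) in the aliquot = 1/2 × 2.21 × 10^-3 = 1.10 × 10^-3 mol
[H2SO4]_dilute = 1.10 × 10^-3 / 0.0500 = 0.0221 mol/L
Dilution factor = 500.0 / 25.4 = 19.69
[H2SO4]_stock = 0.0221 × 19.69 = 0.434 mol/L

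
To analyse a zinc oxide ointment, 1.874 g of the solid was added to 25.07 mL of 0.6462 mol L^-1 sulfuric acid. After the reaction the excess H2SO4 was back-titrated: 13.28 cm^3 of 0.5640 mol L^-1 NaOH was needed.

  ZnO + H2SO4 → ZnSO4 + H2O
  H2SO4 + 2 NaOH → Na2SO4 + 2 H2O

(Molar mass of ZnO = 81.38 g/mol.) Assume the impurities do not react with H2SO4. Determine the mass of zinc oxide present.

n(H2SO4) added = 0.02507 × 0.6462 = 0.01620 mol
n(NaOH) used in back-titration = 0.01328 × 0.5640 = 7.490 × 10^-3 mol
From the 1:2 ratio, n(H2SO4) left over = 1/2 × 7.490 × 10^-3 = 3.745 × 10^-3 mol
n(H2SO4) consumed by analyte = 0.01620 − 3.745 × 10^-3 = 0.01246 mol
n(ZnO) = 0.01246 mol (1:1 ratio)
mass of ZnO = 0.01246 × 81.38 = 1.014 g

1.014 g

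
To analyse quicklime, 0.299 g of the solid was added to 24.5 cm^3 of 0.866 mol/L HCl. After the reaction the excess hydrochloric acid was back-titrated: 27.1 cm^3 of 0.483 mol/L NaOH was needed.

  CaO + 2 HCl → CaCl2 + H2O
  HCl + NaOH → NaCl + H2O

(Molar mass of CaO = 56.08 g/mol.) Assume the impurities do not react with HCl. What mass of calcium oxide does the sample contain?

0.228 g

n(HCl) added = 0.0245 × 0.866 = 0.0212 mol
n(NaOH) used in back-titration = 0.0271 × 0.483 = 0.0131 mol
n(HCl) left over = 0.0131 mol (1:1 ratio)
n(HCl) consumed by analyte = 0.0212 − 0.0131 = 8.13 × 10^-3 mol
From the 1:2 ratio, n(CaO) = 1/2 × 8.13 × 10^-3 = 4.06 × 10^-3 mol
mass of CaO = 4.06 × 10^-3 × 56.08 = 0.228 g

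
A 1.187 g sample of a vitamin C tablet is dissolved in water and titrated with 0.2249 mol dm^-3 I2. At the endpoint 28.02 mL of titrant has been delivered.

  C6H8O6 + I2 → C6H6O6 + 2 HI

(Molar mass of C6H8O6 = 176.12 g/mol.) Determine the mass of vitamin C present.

1.110 g

n(I2) = 0.02802 L × 0.2249 mol/L = 6.302 × 10^-3 mol
n(C6H8O6) = 6.302 × 10^-3 mol (1:1 ratio)
mass of C6H8O6 = 6.302 × 10^-3 × 176.12 g/mol = 1.110 g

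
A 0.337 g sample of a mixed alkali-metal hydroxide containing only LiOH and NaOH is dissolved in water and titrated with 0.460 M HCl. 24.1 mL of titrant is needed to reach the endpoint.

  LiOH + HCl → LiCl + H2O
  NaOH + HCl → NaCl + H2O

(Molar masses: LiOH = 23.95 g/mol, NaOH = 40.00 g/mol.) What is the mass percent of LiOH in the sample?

47.1 %

n(HCl) = 0.0241 × 0.460 = 0.0111 mol
Let x = n(LiOH), y = n(NaOH).
Titrant: 1x + 1y = 0.0111;  mass: 23.95x + 40.00y = 0.337
Solving, x = 6.63 × 10^-3 mol, y = 4.45 × 10^-3 mol
mass of LiOH = 6.63 × 10^-3 × 23.95 = 0.159 g
% LiOH = 0.159 / 0.337 × 100 = 47.1 %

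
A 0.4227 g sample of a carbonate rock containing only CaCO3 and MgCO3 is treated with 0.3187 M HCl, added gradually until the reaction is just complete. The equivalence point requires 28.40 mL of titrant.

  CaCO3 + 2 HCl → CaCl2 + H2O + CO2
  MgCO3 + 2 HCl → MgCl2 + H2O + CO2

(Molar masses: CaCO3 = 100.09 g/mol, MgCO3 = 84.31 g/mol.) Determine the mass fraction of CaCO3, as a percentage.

61.75 %

n(HCl) = 0.02840 × 0.3187 = 9.051 × 10^-3 mol
Let x = n(CaCO3), y = n(MgCO3).
Titrant: 2x + 2y = 9.051 × 10^-3;  mass: 100.09x + 84.31y = 0.4227
Solving, x = 2.608 × 10^-3 mol, y = 1.918 × 10^-3 mol
mass of CaCO3 = 2.608 × 10^-3 × 100.09 = 0.2610 g
% CaCO3 = 0.2610 / 0.4227 × 100 = 61.75 %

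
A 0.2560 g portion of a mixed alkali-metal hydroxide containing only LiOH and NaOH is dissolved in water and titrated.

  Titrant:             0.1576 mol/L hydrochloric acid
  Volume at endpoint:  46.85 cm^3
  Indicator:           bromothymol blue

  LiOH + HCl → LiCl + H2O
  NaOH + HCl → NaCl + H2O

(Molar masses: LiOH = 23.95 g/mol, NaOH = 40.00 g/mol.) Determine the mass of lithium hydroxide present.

0.05871 g

n(HCl) = 0.04685 × 0.1576 = 7.384 × 10^-3 mol
Let x = n(LiOH), y = n(NaOH).
Titrant: 1x + 1y = 7.384 × 10^-3;  mass: 23.95x + 40.00y = 0.2560
Solving, x = 2.451 × 10^-3 mol, y = 4.932 × 10^-3 mol
mass of LiOH = 2.451 × 10^-3 × 23.95 = 0.05871 g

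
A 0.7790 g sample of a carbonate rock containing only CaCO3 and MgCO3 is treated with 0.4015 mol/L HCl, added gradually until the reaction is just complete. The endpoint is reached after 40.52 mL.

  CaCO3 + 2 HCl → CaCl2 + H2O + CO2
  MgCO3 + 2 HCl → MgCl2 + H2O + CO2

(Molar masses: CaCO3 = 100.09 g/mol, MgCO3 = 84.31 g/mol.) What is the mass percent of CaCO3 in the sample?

n(HCl) = 0.04052 × 0.4015 = 0.01627 mol
Let x = n(CaCO3), y = n(MgCO3).
Titrant: 2x + 2y = 0.01627;  mass: 100.09x + 84.31y = 0.7790
Solving, x = 5.906 × 10^-3 mol, y = 2.229 × 10^-3 mol
mass of CaCO3 = 5.906 × 10^-3 × 100.09 = 0.5911 g
% CaCO3 = 0.5911 / 0.7790 × 100 = 75.88 %

75.88 %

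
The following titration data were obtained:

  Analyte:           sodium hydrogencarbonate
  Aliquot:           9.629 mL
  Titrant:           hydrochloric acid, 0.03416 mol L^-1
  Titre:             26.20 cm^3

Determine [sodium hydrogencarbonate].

0.09295 mol/L

NaHCO3 + HCl → NaCl + H2O + CO2
n(HCl) = 0.02620 L × 0.03416 mol/L = 8.950 × 10^-4 mol
n(NaHCO3) = 8.950 × 10^-4 mol (1:1 mole ratio)
[NaHCO3] = 8.950 × 10^-4 mol / 0.009629 L = 0.09295 mol/L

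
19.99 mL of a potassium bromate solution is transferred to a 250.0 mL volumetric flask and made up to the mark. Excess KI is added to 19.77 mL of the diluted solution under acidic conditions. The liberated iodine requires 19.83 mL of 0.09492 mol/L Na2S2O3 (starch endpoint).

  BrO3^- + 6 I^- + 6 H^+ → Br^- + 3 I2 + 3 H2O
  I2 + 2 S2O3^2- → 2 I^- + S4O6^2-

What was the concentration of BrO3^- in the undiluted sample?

0.1984 mol/L

n(S2O3^2-) = 0.01983 × 0.09492 = 1.882 × 10^-3 mol
n(I2) = n(S2O3^2-)/2 = 9.411 × 10^-4 mol
From the 1:3 ratio, n(BrO3^-) in the aliquot = 1/3 × 9.411 × 10^-4 = 3.137 × 10^-4 mol
[BrO3^-]_dilute = 3.137 × 10^-4 / 0.01977 = 0.01587 mol/L
[BrO3^-]_original = 0.01587 × 250.0/19.99 = 0.1984 mol/L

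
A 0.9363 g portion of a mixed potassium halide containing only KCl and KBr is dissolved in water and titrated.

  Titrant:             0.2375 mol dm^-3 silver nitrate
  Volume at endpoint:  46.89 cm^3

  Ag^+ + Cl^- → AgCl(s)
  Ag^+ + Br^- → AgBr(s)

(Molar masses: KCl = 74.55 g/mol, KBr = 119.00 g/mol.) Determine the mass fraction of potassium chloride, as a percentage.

n(AgNO3) = 0.04689 × 0.2375 = 0.01114 mol
Let x = n(KCl), y = n(KBr).
Titrant: 1x + 1y = 0.01114;  mass: 74.55x + 119.00y = 0.9363
Solving, x = 8.750 × 10^-3 mol, y = 2.387 × 10^-3 mol
mass of KCl = 8.750 × 10^-3 × 74.55 = 0.6523 g
% KCl = 0.6523 / 0.9363 × 100 = 69.67 %

69.67 %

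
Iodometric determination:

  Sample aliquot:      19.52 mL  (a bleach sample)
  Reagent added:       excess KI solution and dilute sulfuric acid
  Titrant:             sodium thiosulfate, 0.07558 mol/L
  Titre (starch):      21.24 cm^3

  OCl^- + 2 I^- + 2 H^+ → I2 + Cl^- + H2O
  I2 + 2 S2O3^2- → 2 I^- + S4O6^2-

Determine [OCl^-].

n(S2O3^2-) = 0.02124 × 0.07558 = 1.605 × 10^-3 mol
n(I2) = n(S2O3^2-)/2 = 8.027 × 10^-4 mol
n(OCl^-) in the aliquot = 8.027 × 10^-4 mol (1:1 ratio)
[OCl^-] = 8.027 × 10^-4 / 0.01952 = 0.04112 mol/L

0.04112 mol/L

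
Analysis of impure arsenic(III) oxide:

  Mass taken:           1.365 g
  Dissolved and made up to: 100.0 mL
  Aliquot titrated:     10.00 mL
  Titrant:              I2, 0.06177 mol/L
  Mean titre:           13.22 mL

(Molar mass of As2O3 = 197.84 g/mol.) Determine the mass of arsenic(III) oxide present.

0.8078 g

As2O3 + 2 I2 + 2 H2O → As2O5 + 4 HI
n(I2) per titration = 0.01322 × 0.06177 = 8.166 × 10^-4 mol
From the 1:2 ratio, n(As2O3) in each aliquot = 1/2 × 8.166 × 10^-4 = 4.083 × 10^-4 mol
n(As2O3) in the whole flask = 4.083 × 10^-4 × 100.0/10.00 = 4.083 × 10^-3 mol
mass of As2O3 = 4.083 × 10^-3 × 197.84 = 0.8078 g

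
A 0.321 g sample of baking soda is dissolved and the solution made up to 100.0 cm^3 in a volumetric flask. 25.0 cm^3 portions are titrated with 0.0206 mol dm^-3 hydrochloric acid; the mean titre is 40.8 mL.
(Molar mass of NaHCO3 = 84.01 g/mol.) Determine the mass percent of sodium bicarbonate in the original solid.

NaHCO3 + HCl → NaCl + H2O + CO2
n(HCl) per titration = 0.0408 × 0.0206 = 8.40 × 10^-4 mol
n(NaHCO3) in each aliquot = 8.40 × 10^-4 mol (1:1 ratio)
n(NaHCO3) in the whole flask = 8.40 × 10^-4 × 100.0/25.0 = 3.36 × 10^-3 mol
mass of NaHCO3 = 3.36 × 10^-3 × 84.01 = 0.282 g
% NaHCO3 = 0.282 / 0.321 × 100 = 88.0 %

88.0 %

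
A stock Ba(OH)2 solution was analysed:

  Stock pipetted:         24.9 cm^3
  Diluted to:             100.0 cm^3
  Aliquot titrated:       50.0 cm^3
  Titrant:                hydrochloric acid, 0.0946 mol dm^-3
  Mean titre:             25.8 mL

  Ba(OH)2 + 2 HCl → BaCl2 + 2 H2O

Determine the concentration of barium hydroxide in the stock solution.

0.0980 mol/L

n(HCl) = 0.0258 × 0.0946 = 2.44 × 10^-3 mol
From the 1:2 ratio, n(Ba(OH)2) in the aliquot = 1/2 × 2.44 × 10^-3 = 1.22 × 10^-3 mol
[Ba(OH)2]_dilute = 1.22 × 10^-3 / 0.0500 = 0.0244 mol/L
Dilution factor = 100.0 / 24.9 = 4.016
[Ba(OH)2]_stock = 0.0244 × 4.016 = 0.0980 mol/L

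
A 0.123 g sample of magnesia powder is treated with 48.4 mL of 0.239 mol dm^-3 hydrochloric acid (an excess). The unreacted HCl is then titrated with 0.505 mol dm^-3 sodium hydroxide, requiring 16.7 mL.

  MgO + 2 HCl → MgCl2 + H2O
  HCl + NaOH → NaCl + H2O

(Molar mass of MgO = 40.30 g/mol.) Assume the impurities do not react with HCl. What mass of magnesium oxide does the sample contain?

n(HCl) added = 0.0484 × 0.239 = 0.0116 mol
n(NaOH) used in back-titration = 0.0167 × 0.505 = 8.43 × 10^-3 mol
n(HCl) left over = 8.43 × 10^-3 mol (1:1 ratio)
n(HCl) consumed by analyte = 0.0116 − 8.43 × 10^-3 = 3.13 × 10^-3 mol
From the 1:2 ratio, n(MgO) = 1/2 × 3.13 × 10^-3 = 1.57 × 10^-3 mol
mass of MgO = 1.57 × 10^-3 × 40.30 = 0.0632 g

0.0632 g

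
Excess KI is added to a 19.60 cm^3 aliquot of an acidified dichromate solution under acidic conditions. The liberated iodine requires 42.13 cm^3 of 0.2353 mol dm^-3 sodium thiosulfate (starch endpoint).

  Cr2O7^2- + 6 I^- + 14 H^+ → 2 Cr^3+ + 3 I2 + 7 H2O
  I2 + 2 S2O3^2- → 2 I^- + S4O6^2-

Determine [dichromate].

0.08430 mol/L

n(S2O3^2-) = 0.04213 × 0.2353 = 9.913 × 10^-3 mol
n(I2) = n(S2O3^2-)/2 = 4.957 × 10^-3 mol
From the 1:3 ratio, n(Cr2O7^2-) in the aliquot = 1/3 × 4.957 × 10^-3 = 1.652 × 10^-3 mol
[Cr2O7^2-] = 1.652 × 10^-3 / 0.01960 = 0.08430 mol/L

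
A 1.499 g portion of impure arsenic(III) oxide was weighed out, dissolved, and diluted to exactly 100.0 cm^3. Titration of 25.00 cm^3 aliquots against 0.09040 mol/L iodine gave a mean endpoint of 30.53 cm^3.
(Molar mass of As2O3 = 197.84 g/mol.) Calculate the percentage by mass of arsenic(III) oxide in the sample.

As2O3 + 2 I2 + 2 H2O → As2O5 + 4 HI
n(I2) per titration = 0.03053 × 0.09040 = 2.760 × 10^-3 mol
From the 1:2 ratio, n(As2O3) in each aliquot = 1/2 × 2.760 × 10^-3 = 1.380 × 10^-3 mol
n(As2O3) in the whole flask = 1.380 × 10^-3 × 100.0/25.00 = 5.520 × 10^-3 mol
mass of As2O3 = 5.520 × 10^-3 × 197.84 = 1.092 g
% As2O3 = 1.092 / 1.499 × 100 = 72.85 %

72.85 %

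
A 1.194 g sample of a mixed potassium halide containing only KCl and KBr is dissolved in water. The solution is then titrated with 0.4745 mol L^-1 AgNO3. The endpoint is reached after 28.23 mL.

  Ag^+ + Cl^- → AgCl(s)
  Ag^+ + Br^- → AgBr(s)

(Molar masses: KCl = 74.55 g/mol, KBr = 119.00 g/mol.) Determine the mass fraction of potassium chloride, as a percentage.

n(AgNO3) = 0.02823 × 0.4745 = 0.01340 mol
Let x = n(KCl), y = n(KBr).
Titrant: 1x + 1y = 0.01340;  mass: 74.55x + 119.00y = 1.194
Solving, x = 8.999 × 10^-3 mol, y = 4.396 × 10^-3 mol
mass of KCl = 8.999 × 10^-3 × 74.55 = 0.6709 g
% KCl = 0.6709 / 1.194 × 100 = 56.19 %

56.19 %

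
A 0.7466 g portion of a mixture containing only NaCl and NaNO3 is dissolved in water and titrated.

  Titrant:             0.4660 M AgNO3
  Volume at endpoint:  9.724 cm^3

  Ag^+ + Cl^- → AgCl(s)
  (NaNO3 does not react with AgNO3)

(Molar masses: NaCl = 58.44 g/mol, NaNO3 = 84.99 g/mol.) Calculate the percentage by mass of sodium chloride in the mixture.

35.47 %

n(AgNO3) = 0.009724 × 0.4660 = 4.531 × 10^-3 mol
Let x = n(NaCl), y = n(NaNO3).
Titrant: 1x = 4.531 × 10^-3;  mass: 58.44x + 84.99y = 0.7466
Solving, x = 4.531 × 10^-3 mol, y = 5.669 × 10^-3 mol
mass of NaCl = 4.531 × 10^-3 × 58.44 = 0.2648 g
% NaCl = 0.2648 / 0.7466 × 100 = 35.47 %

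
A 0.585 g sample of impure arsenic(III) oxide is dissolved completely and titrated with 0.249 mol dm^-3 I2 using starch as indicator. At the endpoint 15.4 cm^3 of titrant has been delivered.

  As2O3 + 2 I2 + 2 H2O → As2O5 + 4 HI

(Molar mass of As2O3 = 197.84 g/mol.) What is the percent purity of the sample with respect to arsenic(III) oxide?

n(I2) = 0.0154 L × 0.249 mol/L = 3.83 × 10^-3 mol
From the 1:2 ratio, n(As2O3) = 1/2 × 3.83 × 10^-3 = 1.92 × 10^-3 mol
mass of As2O3 = 1.92 × 10^-3 × 197.84 g/mol = 0.379 g
% As2O3 = 0.379 / 0.585 × 100 = 64.8 %

64.8 %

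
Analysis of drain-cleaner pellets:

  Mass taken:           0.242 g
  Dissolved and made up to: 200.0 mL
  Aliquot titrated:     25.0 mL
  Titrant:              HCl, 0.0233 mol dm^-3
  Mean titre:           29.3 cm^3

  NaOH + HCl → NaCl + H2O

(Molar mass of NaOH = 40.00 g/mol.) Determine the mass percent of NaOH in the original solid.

90.3 %

n(HCl) per titration = 0.0293 × 0.0233 = 6.83 × 10^-4 mol
n(NaOH) in each aliquot = 6.83 × 10^-4 mol (1:1 ratio)
n(NaOH) in the whole flask = 6.83 × 10^-4 × 200.0/25.0 = 5.46 × 10^-3 mol
mass of NaOH = 5.46 × 10^-3 × 40.00 = 0.218 g
% NaOH = 0.218 / 0.242 × 100 = 90.3 %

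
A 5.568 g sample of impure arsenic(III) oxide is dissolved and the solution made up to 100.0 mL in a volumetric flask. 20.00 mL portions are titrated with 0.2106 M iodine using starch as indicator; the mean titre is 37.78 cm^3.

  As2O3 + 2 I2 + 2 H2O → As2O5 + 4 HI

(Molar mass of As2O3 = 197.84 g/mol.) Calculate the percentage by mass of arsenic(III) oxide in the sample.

70.68 %

n(I2) per titration = 0.03778 × 0.2106 = 7.956 × 10^-3 mol
From the 1:2 ratio, n(As2O3) in each aliquot = 1/2 × 7.956 × 10^-3 = 3.978 × 10^-3 mol
n(As2O3) in the whole flask = 3.978 × 10^-3 × 100.0/20.00 = 0.01989 mol
mass of As2O3 = 0.01989 × 197.84 = 3.935 g
% As2O3 = 3.935 / 5.568 × 100 = 70.68 %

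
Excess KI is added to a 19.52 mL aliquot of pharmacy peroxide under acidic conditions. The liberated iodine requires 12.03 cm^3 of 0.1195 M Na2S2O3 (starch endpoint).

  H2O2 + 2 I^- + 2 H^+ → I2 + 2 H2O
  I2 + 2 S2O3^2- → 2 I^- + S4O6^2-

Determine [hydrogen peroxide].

0.03682 M

n(S2O3^2-) = 0.01203 × 0.1195 = 1.438 × 10^-3 mol
n(I2) = n(S2O3^2-)/2 = 7.188 × 10^-4 mol
n(H2O2) in the aliquot = 7.188 × 10^-4 mol (1:1 ratio)
[H2O2] = 7.188 × 10^-4 / 0.01952 = 0.03682 mol/L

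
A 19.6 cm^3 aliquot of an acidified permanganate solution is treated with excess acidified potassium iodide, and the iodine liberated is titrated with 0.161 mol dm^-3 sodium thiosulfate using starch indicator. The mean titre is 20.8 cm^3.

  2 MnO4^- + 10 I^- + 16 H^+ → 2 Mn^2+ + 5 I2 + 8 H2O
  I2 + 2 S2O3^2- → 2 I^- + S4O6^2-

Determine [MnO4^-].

0.0342 mol/L

n(S2O3^2-) = 0.0208 × 0.161 = 3.35 × 10^-3 mol
n(I2) = n(S2O3^2-)/2 = 1.67 × 10^-3 mol
From the 2:5 ratio, n(MnO4^-) in the aliquot = 2/5 × 1.67 × 10^-3 = 6.70 × 10^-4 mol
[MnO4^-] = 6.70 × 10^-4 / 0.0196 = 0.0342 mol/L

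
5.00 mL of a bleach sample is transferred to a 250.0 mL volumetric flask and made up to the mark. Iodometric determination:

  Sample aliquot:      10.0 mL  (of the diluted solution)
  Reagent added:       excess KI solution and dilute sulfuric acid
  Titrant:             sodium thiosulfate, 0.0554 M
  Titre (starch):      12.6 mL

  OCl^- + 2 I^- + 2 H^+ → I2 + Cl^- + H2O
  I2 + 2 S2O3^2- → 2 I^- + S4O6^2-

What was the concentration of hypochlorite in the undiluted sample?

n(S2O3^2-) = 0.0126 × 0.0554 = 6.98 × 10^-4 mol
n(I2) = n(S2O3^2-)/2 = 3.49 × 10^-4 mol
n(OCl^-) in the aliquot = 3.49 × 10^-4 mol (1:1 ratio)
[OCl^-]_dilute = 3.49 × 10^-4 / 0.0100 = 0.0349 mol/L
[OCl^-]_original = 0.0349 × 250.0/5.00 = 1.75 mol/L

1.75 M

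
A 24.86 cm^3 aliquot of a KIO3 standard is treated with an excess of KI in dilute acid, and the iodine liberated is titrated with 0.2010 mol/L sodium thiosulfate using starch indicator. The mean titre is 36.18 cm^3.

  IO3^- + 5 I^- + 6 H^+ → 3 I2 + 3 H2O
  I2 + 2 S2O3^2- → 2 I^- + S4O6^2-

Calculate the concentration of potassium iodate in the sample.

n(S2O3^2-) = 0.03618 × 0.2010 = 7.272 × 10^-3 mol
n(I2) = n(S2O3^2-)/2 = 3.636 × 10^-3 mol
From the 1:3 ratio, n(IO3^-) in the aliquot = 1/3 × 3.636 × 10^-3 = 1.212 × 10^-3 mol
[IO3^-] = 1.212 × 10^-3 / 0.02486 = 0.04875 mol/L

0.04875 mol/L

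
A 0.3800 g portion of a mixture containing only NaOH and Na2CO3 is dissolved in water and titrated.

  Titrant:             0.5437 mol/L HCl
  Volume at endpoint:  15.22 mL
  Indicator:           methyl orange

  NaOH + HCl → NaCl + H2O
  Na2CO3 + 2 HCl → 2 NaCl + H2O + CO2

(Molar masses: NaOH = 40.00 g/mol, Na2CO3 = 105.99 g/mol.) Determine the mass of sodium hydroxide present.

n(HCl) = 0.01522 × 0.5437 = 8.275 × 10^-3 mol
Let x = n(NaOH), y = n(Na2CO3).
Titrant: 1x + 2y = 8.275 × 10^-3;  mass: 40.00x + 105.99y = 0.3800
Solving, x = 4.505 × 10^-3 mol, y = 1.885 × 10^-3 mol
mass of NaOH = 4.505 × 10^-3 × 40.00 = 0.1802 g

0.1802 g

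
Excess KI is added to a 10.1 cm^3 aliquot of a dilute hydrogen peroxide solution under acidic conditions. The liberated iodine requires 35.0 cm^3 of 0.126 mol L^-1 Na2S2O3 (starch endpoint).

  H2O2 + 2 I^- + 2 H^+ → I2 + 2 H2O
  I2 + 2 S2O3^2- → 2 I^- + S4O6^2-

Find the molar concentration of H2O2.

0.218 mol/L

n(S2O3^2-) = 0.0350 × 0.126 = 4.41 × 10^-3 mol
n(I2) = n(S2O3^2-)/2 = 2.21 × 10^-3 mol
n(H2O2) in the aliquot = 2.21 × 10^-3 mol (1:1 ratio)
[H2O2] = 2.21 × 10^-3 / 0.0101 = 0.218 mol/L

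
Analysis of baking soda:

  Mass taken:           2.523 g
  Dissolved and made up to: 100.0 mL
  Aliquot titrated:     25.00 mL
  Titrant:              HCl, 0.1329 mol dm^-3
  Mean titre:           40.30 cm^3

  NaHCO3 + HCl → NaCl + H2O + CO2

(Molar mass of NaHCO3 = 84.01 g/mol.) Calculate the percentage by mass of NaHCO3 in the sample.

n(HCl) per titration = 0.04030 × 0.1329 = 5.356 × 10^-3 mol
n(NaHCO3) in each aliquot = 5.356 × 10^-3 mol (1:1 ratio)
n(NaHCO3) in the whole flask = 5.356 × 10^-3 × 100.0/25.00 = 0.02142 mol
mass of NaHCO3 = 0.02142 × 84.01 = 1.800 g
% NaHCO3 = 1.800 / 2.523 × 100 = 71.34 %

71.34 %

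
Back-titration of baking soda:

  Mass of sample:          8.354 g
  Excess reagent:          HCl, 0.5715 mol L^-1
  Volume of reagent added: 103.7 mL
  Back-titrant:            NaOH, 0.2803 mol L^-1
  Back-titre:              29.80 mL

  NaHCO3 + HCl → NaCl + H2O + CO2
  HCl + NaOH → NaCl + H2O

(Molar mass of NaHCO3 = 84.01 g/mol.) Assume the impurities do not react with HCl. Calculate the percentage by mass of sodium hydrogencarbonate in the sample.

51.20 %

n(HCl) added = 0.1037 × 0.5715 = 0.05926 mol
n(NaOH) used in back-titration = 0.02980 × 0.2803 = 8.353 × 10^-3 mol
n(HCl) left over = 8.353 × 10^-3 mol (1:1 ratio)
n(HCl) consumed by analyte = 0.05926 − 8.353 × 10^-3 = 0.05091 mol
n(NaHCO3) = 0.05091 mol (1:1 ratio)
mass of NaHCO3 = 0.05091 × 84.01 = 4.277 g
% NaHCO3 = 4.277 / 8.354 × 100 = 51.20 %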